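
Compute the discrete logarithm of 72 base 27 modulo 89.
46

Baby-step giant-step with step n = ⌈√89⌉ = 10.
Baby steps 27^j mod 89 (j:value) for j=0..9: 0:1, 1:27, 2:17, 3:14, 4:22, 5:60, 6:18, 7:41, 8:39, 9:74.
Giant-step multiplier: 27^(-10) ≡ 27^(88-10) = 27^78 ≡ 69 (mod 89).
Giant steps γ_i = 72·69^i mod 89: γ_0=72, γ_1=73, γ_2=53, γ_3=8, γ_4=18 (in table at j=6).
x = i·n + j = 4·10 + 6 = 46.
Check: 27^46 ≡ 72 (mod 89).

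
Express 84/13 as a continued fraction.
[6; 2, 6]

Euclidean algorithm steps:
84 = 6 × 13 + 6
13 = 2 × 6 + 1
6 = 6 × 1 + 0
Continued fraction: [6; 2, 6]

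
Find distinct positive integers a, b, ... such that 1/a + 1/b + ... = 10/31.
1/4 + 1/14 + 1/868

Greedy algorithm:
10/31: ceiling(31/10) = 4, use 1/4
9/124: ceiling(124/9) = 14, use 1/14
1/868: ceiling(868/1) = 868, use 1/868
Result: 10/31 = 1/4 + 1/14 + 1/868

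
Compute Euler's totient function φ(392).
168

392 = 2^3 × 7^2
φ(n) = n × ∏(1 - 1/p) for each prime p dividing n
φ(392) = 392 × (1 - 1/2) × (1 - 1/7) = 168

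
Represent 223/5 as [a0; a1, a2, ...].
[44; 1, 1, 2]

Euclidean algorithm steps:
223 = 44 × 5 + 3
5 = 1 × 3 + 2
3 = 1 × 2 + 1
2 = 2 × 1 + 0
Continued fraction: [44; 1, 1, 2]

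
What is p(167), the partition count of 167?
207890420102

p(n) counts ways to write n as a sum of positive integers (order ignored).
Euler's pentagonal recurrence: p(k) = p(k-1) + p(k-2) - p(k-5) - p(k-7) + p(k-12) + p(k-15) - ... (offsets j(3j∓1)/2, signs ++--, p(0)=1, p(<0)=0).
DP table for k = 0..166: p(0)=1, p(1)=1, p(2)=2, p(3)=3, p(4)=5, p(5)=7, p(6)=11, p(7)=15, p(8)=22, p(9)=30, p(10)=42, p(11)=56, p(12)=77, p(13)=101, p(14)=135, p(15)=176, p(16)=231, p(17)=297, p(18)=385, p(19)=490, p(20)=627, p(21)=792, p(22)=1002, p(23)=1255, p(24)=1575, p(25)=1958, p(26)=2436, p(27)=3010, p(28)=3718, p(29)=4565, p(30)=5604, p(31)=6842, p(32)=8349, p(33)=10143, p(34)=12310, p(35)=14883, p(36)=17977, p(37)=21637, p(38)=26015, p(39)=31185, p(40)=37338, p(41)=44583, p(42)=53174, p(43)=63261, p(44)=75175, p(45)=89134, p(46)=105558, p(47)=124754, p(48)=147273, p(49)=173525, p(50)=204226, p(51)=239943, p(52)=281589, p(53)=329931, p(54)=386155, p(55)=451276, p(56)=526823, p(57)=614154, p(58)=715220, p(59)=831820, p(60)=966467, p(61)=1121505, p(62)=1300156, p(63)=1505499, p(64)=1741630, p(65)=2012558, p(66)=2323520, p(67)=2679689, p(68)=3087735, p(69)=3554345, p(70)=4087968, p(71)=4697205, p(72)=5392783, p(73)=6185689, p(74)=7089500, p(75)=8118264, p(76)=9289091, p(77)=10619863, p(78)=12132164, p(79)=13848650, p(80)=15796476, p(81)=18004327, p(82)=20506255, p(83)=23338469, p(84)=26543660, p(85)=30167357, p(86)=34262962, p(87)=38887673, p(88)=44108109, p(89)=49995925, p(90)=56634173, p(91)=64112359, p(92)=72533807, p(93)=82010177, p(94)=92669720, p(95)=104651419, p(96)=118114304, p(97)=133230930, p(98)=150198136, p(99)=169229875, p(100)=190569292, p(101)=214481126, p(102)=241265379, p(103)=271248950, p(104)=304801365, p(105)=342325709, p(106)=384276336, p(107)=431149389, p(108)=483502844, p(109)=541946240, p(110)=607163746, p(111)=679903203, p(112)=761002156, p(113)=851376628, p(114)=952050665, p(115)=1064144451, p(116)=1188908248, p(117)=1327710076, p(118)=1482074143, p(119)=1653668665, p(120)=1844349560, p(121)=2056148051, p(122)=2291320912, p(123)=2552338241, p(124)=2841940500, p(125)=3163127352, p(126)=3519222692, p(127)=3913864295, p(128)=4351078600, p(129)=4835271870, p(130)=5371315400, p(131)=5964539504, p(132)=6620830889, p(133)=7346629512, p(134)=8149040695, p(135)=9035836076, p(136)=10015581680, p(137)=11097645016, p(138)=12292341831, p(139)=13610949895, p(140)=15065878135, p(141)=16670689208, p(142)=18440293320, p(143)=20390982757, p(144)=22540654445, p(145)=24908858009, p(146)=27517052599, p(147)=30388671978, p(148)=33549419497, p(149)=37027355200, p(150)=40853235313, p(151)=45060624582, p(152)=49686288421, p(153)=54770336324, p(154)=60356673280, p(155)=66493182097, p(156)=73232243759, p(157)=80630964769, p(158)=88751778802, p(159)=97662728555, p(160)=107438159466, p(161)=118159068427, p(162)=129913904637, p(163)=142798995930, p(164)=156919475295, p(165)=172389800255, p(166)=189334822579.
Final step: p(167) = p(166) + p(165) - p(162) - p(160) + p(155) + p(152) - p(145) - p(141) + p(132) + p(127) - p(116) - p(110) + p(97) + p(90) - p(75) - p(67) + p(50) + p(41) - p(22) - p(12)
= 189334822579 + 172389800255 - 129913904637 - 107438159466 + 66493182097 + 49686288421 - 24908858009 - 16670689208 + 6620830889 + 3913864295 - 1188908248 - 607163746 + 133230930 + 56634173 - 8118264 - 2679689 + 204226 + 44583 - 1002 - 77
= 207890420102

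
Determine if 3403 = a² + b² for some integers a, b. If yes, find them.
Not possible

Factorization: 3403 = 41 × 83
By Fermat: n is sum of two squares iff every prime p ≡ 3 (mod 4) appears to even power.
Prime(s) ≡ 3 (mod 4) with odd exponent: [(83, 1)]
Therefore 3403 cannot be expressed as a² + b².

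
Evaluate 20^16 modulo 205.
180

Repeated squaring. Binary of 16 = 10000.
20^1 ≡ 20 (mod 205); 20^2 ≡ 195 (mod 205); 20^4 ≡ 100 (mod 205); 20^8 ≡ 160 (mod 205); 20^16 ≡ 180 (mod 205)
20^16 = 20^16 ≡ 180 (mod 205)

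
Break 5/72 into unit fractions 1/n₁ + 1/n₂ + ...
1/15 + 1/360

Greedy algorithm:
5/72: ceiling(72/5) = 15, use 1/15
1/360: ceiling(360/1) = 360, use 1/360
Result: 5/72 = 1/15 + 1/360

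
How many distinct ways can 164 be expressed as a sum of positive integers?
156919475295

p(n) counts ways to write n as a sum of positive integers (order ignored).
Euler's pentagonal recurrence: p(k) = p(k-1) + p(k-2) - p(k-5) - p(k-7) + p(k-12) + p(k-15) - ... (offsets j(3j∓1)/2, signs ++--, p(0)=1, p(<0)=0).
DP table for k = 0..163: p(0)=1, p(1)=1, p(2)=2, p(3)=3, p(4)=5, p(5)=7, p(6)=11, p(7)=15, p(8)=22, p(9)=30, p(10)=42, p(11)=56, p(12)=77, p(13)=101, p(14)=135, p(15)=176, p(16)=231, p(17)=297, p(18)=385, p(19)=490, p(20)=627, p(21)=792, p(22)=1002, p(23)=1255, p(24)=1575, p(25)=1958, p(26)=2436, p(27)=3010, p(28)=3718, p(29)=4565, p(30)=5604, p(31)=6842, p(32)=8349, p(33)=10143, p(34)=12310, p(35)=14883, p(36)=17977, p(37)=21637, p(38)=26015, p(39)=31185, p(40)=37338, p(41)=44583, p(42)=53174, p(43)=63261, p(44)=75175, p(45)=89134, p(46)=105558, p(47)=124754, p(48)=147273, p(49)=173525, p(50)=204226, p(51)=239943, p(52)=281589, p(53)=329931, p(54)=386155, p(55)=451276, p(56)=526823, p(57)=614154, p(58)=715220, p(59)=831820, p(60)=966467, p(61)=1121505, p(62)=1300156, p(63)=1505499, p(64)=1741630, p(65)=2012558, p(66)=2323520, p(67)=2679689, p(68)=3087735, p(69)=3554345, p(70)=4087968, p(71)=4697205, p(72)=5392783, p(73)=6185689, p(74)=7089500, p(75)=8118264, p(76)=9289091, p(77)=10619863, p(78)=12132164, p(79)=13848650, p(80)=15796476, p(81)=18004327, p(82)=20506255, p(83)=23338469, p(84)=26543660, p(85)=30167357, p(86)=34262962, p(87)=38887673, p(88)=44108109, p(89)=49995925, p(90)=56634173, p(91)=64112359, p(92)=72533807, p(93)=82010177, p(94)=92669720, p(95)=104651419, p(96)=118114304, p(97)=133230930, p(98)=150198136, p(99)=169229875, p(100)=190569292, p(101)=214481126, p(102)=241265379, p(103)=271248950, p(104)=304801365, p(105)=342325709, p(106)=384276336, p(107)=431149389, p(108)=483502844, p(109)=541946240, p(110)=607163746, p(111)=679903203, p(112)=761002156, p(113)=851376628, p(114)=952050665, p(115)=1064144451, p(116)=1188908248, p(117)=1327710076, p(118)=1482074143, p(119)=1653668665, p(120)=1844349560, p(121)=2056148051, p(122)=2291320912, p(123)=2552338241, p(124)=2841940500, p(125)=3163127352, p(126)=3519222692, p(127)=3913864295, p(128)=4351078600, p(129)=4835271870, p(130)=5371315400, p(131)=5964539504, p(132)=6620830889, p(133)=7346629512, p(134)=8149040695, p(135)=9035836076, p(136)=10015581680, p(137)=11097645016, p(138)=12292341831, p(139)=13610949895, p(140)=15065878135, p(141)=16670689208, p(142)=18440293320, p(143)=20390982757, p(144)=22540654445, p(145)=24908858009, p(146)=27517052599, p(147)=30388671978, p(148)=33549419497, p(149)=37027355200, p(150)=40853235313, p(151)=45060624582, p(152)=49686288421, p(153)=54770336324, p(154)=60356673280, p(155)=66493182097, p(156)=73232243759, p(157)=80630964769, p(158)=88751778802, p(159)=97662728555, p(160)=107438159466, p(161)=118159068427, p(162)=129913904637, p(163)=142798995930.
Final step: p(164) = p(163) + p(162) - p(159) - p(157) + p(152) + p(149) - p(142) - p(138) + p(129) + p(124) - p(113) - p(107) + p(94) + p(87) - p(72) - p(64) + p(47) + p(38) - p(19) - p(9)
= 142798995930 + 129913904637 - 97662728555 - 80630964769 + 49686288421 + 37027355200 - 18440293320 - 12292341831 + 4835271870 + 2841940500 - 851376628 - 431149389 + 92669720 + 38887673 - 5392783 - 1741630 + 124754 + 26015 - 490 - 30
= 156919475295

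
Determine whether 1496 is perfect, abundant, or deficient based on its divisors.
abundant

Proper divisors of 1496: sum = 1 + 2 + 4 + 8 + 11 + 17 + 22 + 34 + 44 + 68 + 88 + 136 + 187 + 374 + 748 = 1744
Since 1744 > 1496, 1496 is abundant.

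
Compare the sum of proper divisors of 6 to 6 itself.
perfect

Proper divisors of 6: sum = 1 + 2 + 3 = 6
Since 6 = 6, 6 is perfect.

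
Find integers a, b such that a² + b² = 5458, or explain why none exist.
47² + 57² (a=47, b=57)

Factorization: 5458 = 2 × 2729
By Fermat: n is sum of two squares iff every prime p ≡ 3 (mod 4) appears to even power.
All primes ≡ 3 (mod 4) appear to even power.
Search a = 0, 1, 2, … for 5458 - a² a perfect square: first hit at a = 47: 5458 - 2209 = 3249 = 57².
5458 = 47² + 57² = 2209 + 3249 ✓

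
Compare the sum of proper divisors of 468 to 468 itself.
abundant

Proper divisors of 468: sum = 1 + 2 + 3 + 4 + 6 + 9 + 12 + 13 + ... + 78 + 117 + 156 + 234 (17 divisors) = 806
Since 806 > 468, 468 is abundant.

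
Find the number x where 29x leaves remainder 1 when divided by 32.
21

gcd(29, 32) = 1, so the inverse exists.
Extended Euclidean algorithm on (32, 29):
32 = 1 × 29 + 3  ⟹  3 = (1)·32 + (-1)·29
29 = 9 × 3 + 2  ⟹  2 = (-9)·32 + (10)·29
3 = 1 × 2 + 1  ⟹  1 = (10)·32 + (-11)·29
So (-11)·29 ≡ 1 (mod 32), i.e. 29^(-1) ≡ -11 ≡ 21 (mod 32).
Check: 29 × 21 = 609 ≡ 1 (mod 32)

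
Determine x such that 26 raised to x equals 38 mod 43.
20

Baby-step giant-step with step n = ⌈√43⌉ = 7.
Baby steps 26^j mod 43 (j:value) for j=0..6: 0:1, 1:26, 2:31, 3:32, 4:15, 5:3, 6:35.
Giant-step multiplier: 26^(-7) ≡ 26^(42-7) = 26^35 ≡ 37 (mod 43).
Giant steps γ_i = 38·37^i mod 43: γ_0=38, γ_1=30, γ_2=35 (in table at j=6).
x = i·n + j = 2·7 + 6 = 20.
Check: 26^20 ≡ 38 (mod 43).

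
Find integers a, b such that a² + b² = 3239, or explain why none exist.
Not possible

Factorization: 3239 = 41 × 79
By Fermat: n is sum of two squares iff every prime p ≡ 3 (mod 4) appears to even power.
Prime(s) ≡ 3 (mod 4) with odd exponent: [(79, 1)]
Therefore 3239 cannot be expressed as a² + b².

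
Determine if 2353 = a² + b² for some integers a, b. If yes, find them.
7² + 48² (a=7, b=48)

Factorization: 2353 = 13 × 181
By Fermat: n is sum of two squares iff every prime p ≡ 3 (mod 4) appears to even power.
All primes ≡ 3 (mod 4) appear to even power.
Search a = 0, 1, 2, … for 2353 - a² a perfect square: first hit at a = 7: 2353 - 49 = 2304 = 48².
2353 = 7² + 48² = 49 + 2304 ✓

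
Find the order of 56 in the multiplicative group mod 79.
6

79 is prime, so ord(56) divides φ(79) = 78.
Divisors of 78: 1, 2, 3, 6, 13, 26, 39, 78.
Repeated squaring: 56^1 ≡ 56, 56^2 ≡ 55, 56^4 ≡ 23, 56^8 ≡ 55, 56^16 ≡ 23, 56^32 ≡ 55, 56^64 ≡ 23 (mod 79).
Test 56^d mod 79 for each divisor d in increasing order:
56^1 ≡ 56
56^2 ≡ 55
56^3 = 56^2·56^1 ≡ 78
56^6 = 56^4·56^2 ≡ 1  ← first divisor giving 1
The order is 6.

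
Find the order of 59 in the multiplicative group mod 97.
96

97 is prime, so ord(59) divides φ(97) = 96.
Divisors of 96: 1, 2, 3, 4, 6, 8, 12, 16, 24, 32, 48, 96.
Repeated squaring: 59^1 ≡ 59, 59^2 ≡ 86, 59^4 ≡ 24, 59^8 ≡ 91, 59^16 ≡ 36, 59^32 ≡ 35, 59^64 ≡ 61 (mod 97).
Test 59^d mod 97 for each divisor d in increasing order:
59^1 ≡ 59
59^2 ≡ 86
59^3 = 59^2·59^1 ≡ 30
59^4 ≡ 24
59^6 = 59^4·59^2 ≡ 27
59^8 ≡ 91
59^12 = 59^8·59^4 ≡ 50
59^16 ≡ 36
59^24 = 59^16·59^8 ≡ 75
59^32 ≡ 35
59^48 = 59^32·59^16 ≡ 96
59^96 = 59^64·59^32 ≡ 1  ← first divisor giving 1
The order is 96.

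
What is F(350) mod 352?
121

Matrix identity: Q^n = [[F_(n+1), F_n], [F_n, F_(n-1)]] with Q = [[1,1],[1,0]].
n = 350 = 101011110₂. Square-and-multiply, entries mod 352:
Q^1 = [[1,1],[1,0]]
Q^2 = (Q^1)² = [[2,1],[1,1]]
Q^5 = (Q^2)²·Q = [[8,5],[5,3]]
Q^10 = (Q^5)² = [[89,55],[55,34]]
Q^21 = (Q^10)²·Q = [[111,34],[34,77]]
Q^43 = (Q^21)²·Q = [[157,101],[101,56]]
Q^87 = (Q^43)²·Q = [[43,2],[2,41]]
Q^175 = (Q^87)²·Q = [[261,93],[93,168]]
Q^350 = (Q^175)² = [[34,121],[121,265]]
F_350 mod 352 = Q^350[0][1] = 121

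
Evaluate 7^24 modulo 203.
140

Repeated squaring. Binary of 24 = 11000.
7^1 ≡ 7 (mod 203); 7^2 ≡ 49 (mod 203); 7^4 ≡ 168 (mod 203); 7^8 ≡ 7 (mod 203); 7^16 ≡ 49 (mod 203)
7^24 = 7^8 × 7^16 ≡ 140 (mod 203)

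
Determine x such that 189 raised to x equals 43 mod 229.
168

Baby-step giant-step with step n = ⌈√229⌉ = 16.
Baby steps 189^j mod 229 (j:value) for j=0..15: 0:1, 1:189, 2:226, 3:120, 4:9, 5:98, 6:202, 7:164, 8:81, 9:195, 10:215, 11:102, 12:42, 13:152, 14:103, 15:2.
Giant-step multiplier: 189^(-16) ≡ 189^(228-16) = 189^212 ≡ 83 (mod 229).
Giant steps γ_i = 43·83^i mod 229: γ_0=43, γ_1=134, γ_2=130, γ_3=27, γ_4=180, γ_5=55, γ_6=214, γ_7=129, γ_8=173, γ_9=161, γ_10=81 (in table at j=8).
x = i·n + j = 10·16 + 8 = 168.
Check: 189^168 ≡ 43 (mod 229).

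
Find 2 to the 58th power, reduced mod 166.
68

Repeated squaring. Binary of 58 = 111010.
2^1 ≡ 2 (mod 166); 2^2 ≡ 4 (mod 166); 2^4 ≡ 16 (mod 166); 2^8 ≡ 90 (mod 166); 2^16 ≡ 132 (mod 166); 2^32 ≡ 160 (mod 166)
2^58 = 2^2 × 2^8 × 2^16 × 2^32 ≡ 68 (mod 166)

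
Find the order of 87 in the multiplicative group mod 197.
28

197 is prime, so ord(87) divides φ(197) = 196.
Divisors of 196: 1, 2, 4, 7, 14, 28, 49, 98, 196.
Repeated squaring: 87^1 ≡ 87, 87^2 ≡ 83, 87^4 ≡ 191, 87^8 ≡ 36, 87^16 ≡ 114, 87^32 ≡ 191, 87^64 ≡ 36, 87^128 ≡ 114 (mod 197).
Test 87^d mod 197 for each divisor d in increasing order:
87^1 ≡ 87
87^2 ≡ 83
87^4 ≡ 191
87^7 = 87^4·87^2·87^1 ≡ 14
87^14 = 87^8·87^4·87^2 ≡ 196
87^28 = 87^16·87^8·87^4 ≡ 1  ← first divisor giving 1
The order is 28.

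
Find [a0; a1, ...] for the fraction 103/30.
[3; 2, 3, 4]

Euclidean algorithm steps:
103 = 3 × 30 + 13
30 = 2 × 13 + 4
13 = 3 × 4 + 1
4 = 4 × 1 + 0
Continued fraction: [3; 2, 3, 4]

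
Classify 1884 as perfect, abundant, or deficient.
abundant

Proper divisors of 1884: sum = 1 + 2 + 3 + 4 + 6 + 12 + 157 + 314 + 471 + 628 + 942 = 2540
Since 2540 > 1884, 1884 is abundant.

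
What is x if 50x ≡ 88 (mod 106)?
x ≡ 6 (mod 53)

gcd(50, 106) = 2, which divides 88, so solutions exist.
Divide through by 2: 25x ≡ 44 (mod 53).
Find 25^(-1) mod 53 by the extended Euclidean algorithm:
53 = 2 × 25 + 3  ⟹  3 = (1)·53 + (-2)·25
25 = 8 × 3 + 1  ⟹  1 = (-8)·53 + (17)·25
So (17)·25 ≡ 1 (mod 53), i.e. 25^(-1) ≡ 17 (mod 53).
x ≡ 17 × 44 = 748 ≡ 6 (mod 53).
Check: 50 × 6 = 300 ≡ 88 (mod 106).
x ≡ 6 (mod 53), giving 2 solutions mod 106.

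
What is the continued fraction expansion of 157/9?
[17; 2, 4]

Euclidean algorithm steps:
157 = 17 × 9 + 4
9 = 2 × 4 + 1
4 = 4 × 1 + 0
Continued fraction: [17; 2, 4]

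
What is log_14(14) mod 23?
1

Baby-step giant-step with step n = ⌈√23⌉ = 5.
Baby steps 14^j mod 23 (j:value) for j=0..4: 0:1, 1:14, 2:12, 3:7, 4:6.
h = 14 is already in the table at j=1, so x = 1.
Check: 14^1 ≡ 14 (mod 23).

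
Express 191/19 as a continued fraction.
[10; 19]

Euclidean algorithm steps:
191 = 10 × 19 + 1
19 = 19 × 1 + 0
Continued fraction: [10; 19]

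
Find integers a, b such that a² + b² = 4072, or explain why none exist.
34² + 54² (a=34, b=54)

Factorization: 4072 = 2^3 × 509
By Fermat: n is sum of two squares iff every prime p ≡ 3 (mod 4) appears to even power.
All primes ≡ 3 (mod 4) appear to even power.
Search a = 0, 1, 2, … for 4072 - a² a perfect square: first hit at a = 34: 4072 - 1156 = 2916 = 54².
4072 = 34² + 54² = 1156 + 2916 ✓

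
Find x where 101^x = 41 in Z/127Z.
2

Baby-step giant-step with step n = ⌈√127⌉ = 12.
Baby steps 101^j mod 127 (j:value) for j=0..11: 0:1, 1:101, 2:41, 3:77, 4:30, 5:109, 6:87, 7:24, 8:11, 9:95, 10:70, 11:85.
h = 41 is already in the table at j=2, so x = 2.
Check: 101^2 ≡ 41 (mod 127).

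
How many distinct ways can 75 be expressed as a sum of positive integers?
8118264

p(n) counts ways to write n as a sum of positive integers (order ignored).
Euler's pentagonal recurrence: p(k) = p(k-1) + p(k-2) - p(k-5) - p(k-7) + p(k-12) + p(k-15) - ... (offsets j(3j∓1)/2, signs ++--, p(0)=1, p(<0)=0).
DP table for k = 0..74: p(0)=1, p(1)=1, p(2)=2, p(3)=3, p(4)=5, p(5)=7, p(6)=11, p(7)=15, p(8)=22, p(9)=30, p(10)=42, p(11)=56, p(12)=77, p(13)=101, p(14)=135, p(15)=176, p(16)=231, p(17)=297, p(18)=385, p(19)=490, p(20)=627, p(21)=792, p(22)=1002, p(23)=1255, p(24)=1575, p(25)=1958, p(26)=2436, p(27)=3010, p(28)=3718, p(29)=4565, p(30)=5604, p(31)=6842, p(32)=8349, p(33)=10143, p(34)=12310, p(35)=14883, p(36)=17977, p(37)=21637, p(38)=26015, p(39)=31185, p(40)=37338, p(41)=44583, p(42)=53174, p(43)=63261, p(44)=75175, p(45)=89134, p(46)=105558, p(47)=124754, p(48)=147273, p(49)=173525, p(50)=204226, p(51)=239943, p(52)=281589, p(53)=329931, p(54)=386155, p(55)=451276, p(56)=526823, p(57)=614154, p(58)=715220, p(59)=831820, p(60)=966467, p(61)=1121505, p(62)=1300156, p(63)=1505499, p(64)=1741630, p(65)=2012558, p(66)=2323520, p(67)=2679689, p(68)=3087735, p(69)=3554345, p(70)=4087968, p(71)=4697205, p(72)=5392783, p(73)=6185689, p(74)=7089500.
Final step: p(75) = p(74) + p(73) - p(70) - p(68) + p(63) + p(60) - p(53) - p(49) + p(40) + p(35) - p(24) - p(18) + p(5)
= 7089500 + 6185689 - 4087968 - 3087735 + 1505499 + 966467 - 329931 - 173525 + 37338 + 14883 - 1575 - 385 + 7
= 8118264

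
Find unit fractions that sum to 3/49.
1/17 + 1/417 + 1/347361

Greedy algorithm:
3/49: ceiling(49/3) = 17, use 1/17
2/833: ceiling(833/2) = 417, use 1/417
1/347361: ceiling(347361/1) = 347361, use 1/347361
Result: 3/49 = 1/17 + 1/417 + 1/347361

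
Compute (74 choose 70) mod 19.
5

Using Lucas' theorem:
Write n=74 and k=70 in base 19:
n in base 19: [3, 17]
k in base 19: [3, 13]
C(74,70) mod 19 = ∏ C(n_i, k_i) mod 19
Digit binomials (mod 19): C(3,3) = 1; C(17,13) = 2380 ≡ 5
Product: 1 × 5 = 5 ≡ 5 (mod 19)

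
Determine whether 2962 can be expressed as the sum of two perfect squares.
19² + 51² (a=19, b=51)

Factorization: 2962 = 2 × 1481
By Fermat: n is sum of two squares iff every prime p ≡ 3 (mod 4) appears to even power.
All primes ≡ 3 (mod 4) appear to even power.
Search a = 0, 1, 2, … for 2962 - a² a perfect square: first hit at a = 19: 2962 - 361 = 2601 = 51².
2962 = 19² + 51² = 361 + 2601 ✓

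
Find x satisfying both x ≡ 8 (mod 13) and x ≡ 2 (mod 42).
86

Using Chinese Remainder Theorem:
M = 13 × 42 = 546
M1 = 42, M2 = 13
y1 = 42^(-1) mod 13 = 9
y2 = 13^(-1) mod 42 = 13
x = (8×42×9 + 2×13×13) mod 546 = 86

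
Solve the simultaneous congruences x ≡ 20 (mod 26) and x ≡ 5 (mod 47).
1086

Using Chinese Remainder Theorem:
M = 26 × 47 = 1222
M1 = 47, M2 = 26
y1 = 47^(-1) mod 26 = 5
y2 = 26^(-1) mod 47 = 38
x = (20×47×5 + 5×26×38) mod 1222 = 1086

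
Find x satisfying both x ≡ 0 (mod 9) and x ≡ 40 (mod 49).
432

Using Chinese Remainder Theorem:
M = 9 × 49 = 441
M1 = 49, M2 = 9
y1 = 49^(-1) mod 9 = 7
y2 = 9^(-1) mod 49 = 11
x = (0×49×7 + 40×9×11) mod 441 = 432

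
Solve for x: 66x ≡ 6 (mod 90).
x ≡ 11 (mod 15)

gcd(66, 90) = 6, which divides 6, so solutions exist.
Divide through by 6: 11x ≡ 1 (mod 15).
Find 11^(-1) mod 15 by the extended Euclidean algorithm:
15 = 1 × 11 + 4  ⟹  4 = (1)·15 + (-1)·11
11 = 2 × 4 + 3  ⟹  3 = (-2)·15 + (3)·11
4 = 1 × 3 + 1  ⟹  1 = (3)·15 + (-4)·11
So (-4)·11 ≡ 1 (mod 15), i.e. 11^(-1) ≡ -4 ≡ 11 (mod 15).
x ≡ 11 × 1 = 11 ≡ 11 (mod 15).
Check: 66 × 11 = 726 ≡ 6 (mod 90).
x ≡ 11 (mod 15), giving 6 solutions mod 90.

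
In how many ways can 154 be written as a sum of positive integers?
60356673280

p(n) counts ways to write n as a sum of positive integers (order ignored).
Euler's pentagonal recurrence: p(k) = p(k-1) + p(k-2) - p(k-5) - p(k-7) + p(k-12) + p(k-15) - ... (offsets j(3j∓1)/2, signs ++--, p(0)=1, p(<0)=0).
DP table for k = 0..153: p(0)=1, p(1)=1, p(2)=2, p(3)=3, p(4)=5, p(5)=7, p(6)=11, p(7)=15, p(8)=22, p(9)=30, p(10)=42, p(11)=56, p(12)=77, p(13)=101, p(14)=135, p(15)=176, p(16)=231, p(17)=297, p(18)=385, p(19)=490, p(20)=627, p(21)=792, p(22)=1002, p(23)=1255, p(24)=1575, p(25)=1958, p(26)=2436, p(27)=3010, p(28)=3718, p(29)=4565, p(30)=5604, p(31)=6842, p(32)=8349, p(33)=10143, p(34)=12310, p(35)=14883, p(36)=17977, p(37)=21637, p(38)=26015, p(39)=31185, p(40)=37338, p(41)=44583, p(42)=53174, p(43)=63261, p(44)=75175, p(45)=89134, p(46)=105558, p(47)=124754, p(48)=147273, p(49)=173525, p(50)=204226, p(51)=239943, p(52)=281589, p(53)=329931, p(54)=386155, p(55)=451276, p(56)=526823, p(57)=614154, p(58)=715220, p(59)=831820, p(60)=966467, p(61)=1121505, p(62)=1300156, p(63)=1505499, p(64)=1741630, p(65)=2012558, p(66)=2323520, p(67)=2679689, p(68)=3087735, p(69)=3554345, p(70)=4087968, p(71)=4697205, p(72)=5392783, p(73)=6185689, p(74)=7089500, p(75)=8118264, p(76)=9289091, p(77)=10619863, p(78)=12132164, p(79)=13848650, p(80)=15796476, p(81)=18004327, p(82)=20506255, p(83)=23338469, p(84)=26543660, p(85)=30167357, p(86)=34262962, p(87)=38887673, p(88)=44108109, p(89)=49995925, p(90)=56634173, p(91)=64112359, p(92)=72533807, p(93)=82010177, p(94)=92669720, p(95)=104651419, p(96)=118114304, p(97)=133230930, p(98)=150198136, p(99)=169229875, p(100)=190569292, p(101)=214481126, p(102)=241265379, p(103)=271248950, p(104)=304801365, p(105)=342325709, p(106)=384276336, p(107)=431149389, p(108)=483502844, p(109)=541946240, p(110)=607163746, p(111)=679903203, p(112)=761002156, p(113)=851376628, p(114)=952050665, p(115)=1064144451, p(116)=1188908248, p(117)=1327710076, p(118)=1482074143, p(119)=1653668665, p(120)=1844349560, p(121)=2056148051, p(122)=2291320912, p(123)=2552338241, p(124)=2841940500, p(125)=3163127352, p(126)=3519222692, p(127)=3913864295, p(128)=4351078600, p(129)=4835271870, p(130)=5371315400, p(131)=5964539504, p(132)=6620830889, p(133)=7346629512, p(134)=8149040695, p(135)=9035836076, p(136)=10015581680, p(137)=11097645016, p(138)=12292341831, p(139)=13610949895, p(140)=15065878135, p(141)=16670689208, p(142)=18440293320, p(143)=20390982757, p(144)=22540654445, p(145)=24908858009, p(146)=27517052599, p(147)=30388671978, p(148)=33549419497, p(149)=37027355200, p(150)=40853235313, p(151)=45060624582, p(152)=49686288421, p(153)=54770336324.
Final step: p(154) = p(153) + p(152) - p(149) - p(147) + p(142) + p(139) - p(132) - p(128) + p(119) + p(114) - p(103) - p(97) + p(84) + p(77) - p(62) - p(54) + p(37) + p(28) - p(9)
= 54770336324 + 49686288421 - 37027355200 - 30388671978 + 18440293320 + 13610949895 - 6620830889 - 4351078600 + 1653668665 + 952050665 - 271248950 - 133230930 + 26543660 + 10619863 - 1300156 - 386155 + 21637 + 3718 - 30
= 60356673280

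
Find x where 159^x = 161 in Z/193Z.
10

Baby-step giant-step with step n = ⌈√193⌉ = 14.
Baby steps 159^j mod 193 (j:value) for j=0..13: 0:1, 1:159, 2:191, 3:68, 4:4, 5:57, 6:185, 7:79, 8:16, 9:35, 10:161, 11:123, 12:64, 13:140.
h = 161 is already in the table at j=10, so x = 10.
Check: 159^10 ≡ 161 (mod 193).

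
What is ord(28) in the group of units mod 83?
41

83 is prime, so ord(28) divides φ(83) = 82.
Divisors of 82: 1, 2, 41, 82.
Repeated squaring: 28^1 ≡ 28, 28^2 ≡ 37, 28^4 ≡ 41, 28^8 ≡ 21, 28^16 ≡ 26, 28^32 ≡ 12, 28^64 ≡ 61 (mod 83).
Test 28^d mod 83 for each divisor d in increasing order:
28^1 ≡ 28
28^2 ≡ 37
28^41 = 28^32·28^8·28^1 ≡ 1  ← first divisor giving 1
The order is 41.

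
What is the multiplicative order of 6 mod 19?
9

19 is prime, so ord(6) divides φ(19) = 18.
Divisors of 18: 1, 2, 3, 6, 9, 18.
Repeated squaring: 6^1 ≡ 6, 6^2 ≡ 17, 6^4 ≡ 4, 6^8 ≡ 16, 6^16 ≡ 9 (mod 19).
Test 6^d mod 19 for each divisor d in increasing order:
6^1 ≡ 6
6^2 ≡ 17
6^3 = 6^2·6^1 ≡ 7
6^6 = 6^4·6^2 ≡ 11
6^9 = 6^8·6^1 ≡ 1  ← first divisor giving 1
The order is 9.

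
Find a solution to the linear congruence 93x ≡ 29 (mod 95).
x ≡ 33 (mod 95)

gcd(93, 95) = 1, which divides 29, so solutions exist.
Find 93^(-1) mod 95 by the extended Euclidean algorithm:
95 = 1 × 93 + 2  ⟹  2 = (1)·95 + (-1)·93
93 = 46 × 2 + 1  ⟹  1 = (-46)·95 + (47)·93
So (47)·93 ≡ 1 (mod 95), i.e. 93^(-1) ≡ 47 (mod 95).
x ≡ 47 × 29 = 1363 ≡ 33 (mod 95).
Check: 93 × 33 = 3069 ≡ 29 (mod 95).
Unique solution: x ≡ 33 (mod 95)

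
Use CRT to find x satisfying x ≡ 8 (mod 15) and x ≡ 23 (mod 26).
23

Using Chinese Remainder Theorem:
M = 15 × 26 = 390
M1 = 26, M2 = 15
y1 = 26^(-1) mod 15 = 11
y2 = 15^(-1) mod 26 = 7
x = (8×26×11 + 23×15×7) mod 390 = 23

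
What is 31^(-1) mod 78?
73

gcd(31, 78) = 1, so the inverse exists.
Extended Euclidean algorithm on (78, 31):
78 = 2 × 31 + 16  ⟹  16 = (1)·78 + (-2)·31
31 = 1 × 16 + 15  ⟹  15 = (-1)·78 + (3)·31
16 = 1 × 15 + 1  ⟹  1 = (2)·78 + (-5)·31
So (-5)·31 ≡ 1 (mod 78), i.e. 31^(-1) ≡ -5 ≡ 73 (mod 78).
Check: 31 × 73 = 2263 ≡ 1 (mod 78)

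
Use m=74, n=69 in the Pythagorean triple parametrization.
(715, 10212, 10237)

Euclid's formula: a = m² - n², b = 2mn, c = m² + n²
m = 74, n = 69
a = 74² - 69² = 5476 - 4761 = 715
b = 2 × 74 × 69 = 10212
c = 74² + 69² = 5476 + 4761 = 10237
Verification: 715² + 10212² = 511225 + 104284944 = 104796169 = 10237² ✓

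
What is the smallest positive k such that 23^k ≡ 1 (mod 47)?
46

47 is prime, so ord(23) divides φ(47) = 46.
Divisors of 46: 1, 2, 23, 46.
Repeated squaring: 23^1 ≡ 23, 23^2 ≡ 12, 23^4 ≡ 3, 23^8 ≡ 9, 23^16 ≡ 34, 23^32 ≡ 28 (mod 47).
Test 23^d mod 47 for each divisor d in increasing order:
23^1 ≡ 23
23^2 ≡ 12
23^23 = 23^16·23^4·23^2·23^1 ≡ 46
23^46 = 23^32·23^8·23^4·23^2 ≡ 1  ← first divisor giving 1
The order is 46.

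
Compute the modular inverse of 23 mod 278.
133

gcd(23, 278) = 1, so the inverse exists.
Extended Euclidean algorithm on (278, 23):
278 = 12 × 23 + 2  ⟹  2 = (1)·278 + (-12)·23
23 = 11 × 2 + 1  ⟹  1 = (-11)·278 + (133)·23
So (133)·23 ≡ 1 (mod 278), i.e. 23^(-1) ≡ 133 (mod 278).
Check: 23 × 133 = 3059 ≡ 1 (mod 278)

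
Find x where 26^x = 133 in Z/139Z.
93

Baby-step giant-step with step n = ⌈√139⌉ = 12.
Baby steps 26^j mod 139 (j:value) for j=0..11: 0:1, 1:26, 2:120, 3:62, 4:83, 5:73, 6:91, 7:3, 8:78, 9:82, 10:47, 11:110.
Giant-step multiplier: 26^(-12) ≡ 26^(138-12) = 26^126 ≡ 106 (mod 139).
Giant steps γ_i = 133·106^i mod 139: γ_0=133, γ_1=59, γ_2=138, γ_3=33, γ_4=23, γ_5=75, γ_6=27, γ_7=82 (in table at j=9).
x = i·n + j = 7·12 + 9 = 93.
Check: 26^93 ≡ 133 (mod 139).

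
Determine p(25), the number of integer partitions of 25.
1958

p(n) counts ways to write n as a sum of positive integers (order ignored).
Euler's pentagonal recurrence: p(k) = p(k-1) + p(k-2) - p(k-5) - p(k-7) + p(k-12) + p(k-15) - ... (offsets j(3j∓1)/2, signs ++--, p(0)=1, p(<0)=0).
DP table for k = 0..24: p(0)=1, p(1)=1, p(2)=2, p(3)=3, p(4)=5, p(5)=7, p(6)=11, p(7)=15, p(8)=22, p(9)=30, p(10)=42, p(11)=56, p(12)=77, p(13)=101, p(14)=135, p(15)=176, p(16)=231, p(17)=297, p(18)=385, p(19)=490, p(20)=627, p(21)=792, p(22)=1002, p(23)=1255, p(24)=1575.
Final step: p(25) = p(24) + p(23) - p(20) - p(18) + p(13) + p(10) - p(3)
= 1575 + 1255 - 627 - 385 + 101 + 42 - 3
= 1958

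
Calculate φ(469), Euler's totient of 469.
396

469 = 7 × 67
φ(n) = n × ∏(1 - 1/p) for each prime p dividing n
φ(469) = 469 × (1 - 1/7) × (1 - 1/67) = 396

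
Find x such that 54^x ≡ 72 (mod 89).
86

Baby-step giant-step with step n = ⌈√89⌉ = 10.
Baby steps 54^j mod 89 (j:value) for j=0..9: 0:1, 1:54, 2:68, 3:23, 4:85, 5:51, 6:84, 7:86, 8:16, 9:63.
Giant-step multiplier: 54^(-10) ≡ 54^(88-10) = 54^78 ≡ 49 (mod 89).
Giant steps γ_i = 72·49^i mod 89: γ_0=72, γ_1=57, γ_2=34, γ_3=64, γ_4=21, γ_5=50, γ_6=47, γ_7=78, γ_8=84 (in table at j=6).
x = i·n + j = 8·10 + 6 = 86.
Check: 54^86 ≡ 72 (mod 89).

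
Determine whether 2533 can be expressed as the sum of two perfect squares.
18² + 47² (a=18, b=47)

Factorization: 2533 = 17 × 149
By Fermat: n is sum of two squares iff every prime p ≡ 3 (mod 4) appears to even power.
All primes ≡ 3 (mod 4) appear to even power.
Search a = 0, 1, 2, … for 2533 - a² a perfect square: first hit at a = 18: 2533 - 324 = 2209 = 47².
2533 = 18² + 47² = 324 + 2209 ✓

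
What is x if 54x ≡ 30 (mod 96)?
x ≡ 13 (mod 16)

gcd(54, 96) = 6, which divides 30, so solutions exist.
Divide through by 6: 9x ≡ 5 (mod 16).
Find 9^(-1) mod 16 by the extended Euclidean algorithm:
16 = 1 × 9 + 7  ⟹  7 = (1)·16 + (-1)·9
9 = 1 × 7 + 2  ⟹  2 = (-1)·16 + (2)·9
7 = 3 × 2 + 1  ⟹  1 = (4)·16 + (-7)·9
So (-7)·9 ≡ 1 (mod 16), i.e. 9^(-1) ≡ -7 ≡ 9 (mod 16).
x ≡ 9 × 5 = 45 ≡ 13 (mod 16).
Check: 54 × 13 = 702 ≡ 30 (mod 96).
x ≡ 13 (mod 16), giving 6 solutions mod 96.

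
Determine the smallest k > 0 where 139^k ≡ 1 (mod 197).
196

197 is prime, so ord(139) divides φ(197) = 196.
Divisors of 196: 1, 2, 4, 7, 14, 28, 49, 98, 196.
Repeated squaring: 139^1 ≡ 139, 139^2 ≡ 15, 139^4 ≡ 28, 139^8 ≡ 193, 139^16 ≡ 16, 139^32 ≡ 59, 139^64 ≡ 132, 139^128 ≡ 88 (mod 197).
Test 139^d mod 197 for each divisor d in increasing order:
139^1 ≡ 139
139^2 ≡ 15
139^4 ≡ 28
139^7 = 139^4·139^2·139^1 ≡ 68
139^14 = 139^8·139^4·139^2 ≡ 93
139^28 = 139^16·139^8·139^4 ≡ 178
139^49 = 139^32·139^16·139^1 ≡ 14
139^98 = 139^64·139^32·139^2 ≡ 196
139^196 = 139^128·139^64·139^4 ≡ 1  ← first divisor giving 1
The order is 196.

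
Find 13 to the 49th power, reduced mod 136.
13

Repeated squaring. Binary of 49 = 110001.
13^1 ≡ 13 (mod 136); 13^2 ≡ 33 (mod 136); 13^4 ≡ 1 (mod 136); 13^8 ≡ 1 (mod 136); 13^16 ≡ 1 (mod 136); 13^32 ≡ 1 (mod 136)
13^49 = 13^1 × 13^16 × 13^32 ≡ 13 (mod 136)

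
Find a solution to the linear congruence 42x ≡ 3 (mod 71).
x ≡ 66 (mod 71)

gcd(42, 71) = 1, which divides 3, so solutions exist.
Find 42^(-1) mod 71 by the extended Euclidean algorithm:
71 = 1 × 42 + 29  ⟹  29 = (1)·71 + (-1)·42
42 = 1 × 29 + 13  ⟹  13 = (-1)·71 + (2)·42
29 = 2 × 13 + 3  ⟹  3 = (3)·71 + (-5)·42
13 = 4 × 3 + 1  ⟹  1 = (-13)·71 + (22)·42
So (22)·42 ≡ 1 (mod 71), i.e. 42^(-1) ≡ 22 (mod 71).
x ≡ 22 × 3 = 66 ≡ 66 (mod 71).
Check: 42 × 66 = 2772 ≡ 3 (mod 71).
Unique solution: x ≡ 66 (mod 71)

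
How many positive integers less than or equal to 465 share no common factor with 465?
240

465 = 3 × 5 × 31
φ(n) = n × ∏(1 - 1/p) for each prime p dividing n
φ(465) = 465 × (1 - 1/3) × (1 - 1/5) × (1 - 1/31) = 240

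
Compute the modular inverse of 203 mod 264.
251

gcd(203, 264) = 1, so the inverse exists.
Extended Euclidean algorithm on (264, 203):
264 = 1 × 203 + 61  ⟹  61 = (1)·264 + (-1)·203
203 = 3 × 61 + 20  ⟹  20 = (-3)·264 + (4)·203
61 = 3 × 20 + 1  ⟹  1 = (10)·264 + (-13)·203
So (-13)·203 ≡ 1 (mod 264), i.e. 203^(-1) ≡ -13 ≡ 251 (mod 264).
Check: 203 × 251 = 50953 ≡ 1 (mod 264)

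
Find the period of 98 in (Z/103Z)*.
51

103 is prime, so ord(98) divides φ(103) = 102.
Divisors of 102: 1, 2, 3, 6, 17, 34, 51, 102.
Repeated squaring: 98^1 ≡ 98, 98^2 ≡ 25, 98^4 ≡ 7, 98^8 ≡ 49, 98^16 ≡ 32, 98^32 ≡ 97, 98^64 ≡ 36 (mod 103).
Test 98^d mod 103 for each divisor d in increasing order:
98^1 ≡ 98
98^2 ≡ 25
98^3 = 98^2·98^1 ≡ 81
98^6 = 98^4·98^2 ≡ 72
98^17 = 98^16·98^1 ≡ 46
98^34 = 98^32·98^2 ≡ 56
98^51 = 98^32·98^16·98^2·98^1 ≡ 1  ← first divisor giving 1
The order is 51.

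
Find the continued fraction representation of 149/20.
[7; 2, 4, 2]

Euclidean algorithm steps:
149 = 7 × 20 + 9
20 = 2 × 9 + 2
9 = 4 × 2 + 1
2 = 2 × 1 + 0
Continued fraction: [7; 2, 4, 2]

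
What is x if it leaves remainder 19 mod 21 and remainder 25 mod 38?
481

Using Chinese Remainder Theorem:
M = 21 × 38 = 798
M1 = 38, M2 = 21
y1 = 38^(-1) mod 21 = 5
y2 = 21^(-1) mod 38 = 29
x = (19×38×5 + 25×21×29) mod 798 = 481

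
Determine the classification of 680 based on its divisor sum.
abundant

Proper divisors of 680: sum = 1 + 2 + 4 + 5 + 8 + 10 + 17 + 20 + 34 + 40 + 68 + 85 + 136 + 170 + 340 = 940
Since 940 > 680, 680 is abundant.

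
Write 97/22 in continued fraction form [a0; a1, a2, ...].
[4; 2, 2, 4]

Euclidean algorithm steps:
97 = 4 × 22 + 9
22 = 2 × 9 + 4
9 = 2 × 4 + 1
4 = 4 × 1 + 0
Continued fraction: [4; 2, 2, 4]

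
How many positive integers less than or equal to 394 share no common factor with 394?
196

394 = 2 × 197
φ(n) = n × ∏(1 - 1/p) for each prime p dividing n
φ(394) = 394 × (1 - 1/2) × (1 - 1/197) = 196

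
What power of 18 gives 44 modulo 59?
33

Baby-step giant-step with step n = ⌈√59⌉ = 8.
Baby steps 18^j mod 59 (j:value) for j=0..7: 0:1, 1:18, 2:29, 3:50, 4:15, 5:34, 6:22, 7:42.
Giant-step multiplier: 18^(-8) ≡ 18^(58-8) = 18^50 ≡ 16 (mod 59).
Giant steps γ_i = 44·16^i mod 59: γ_0=44, γ_1=55, γ_2=54, γ_3=38, γ_4=18 (in table at j=1).
x = i·n + j = 4·8 + 1 = 33.
Check: 18^33 ≡ 44 (mod 59).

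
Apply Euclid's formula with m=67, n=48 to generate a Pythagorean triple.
(2185, 6432, 6793)

Euclid's formula: a = m² - n², b = 2mn, c = m² + n²
m = 67, n = 48
a = 67² - 48² = 4489 - 2304 = 2185
b = 2 × 67 × 48 = 6432
c = 67² + 48² = 4489 + 2304 = 6793
Verification: 2185² + 6432² = 4774225 + 41370624 = 46144849 = 6793² ✓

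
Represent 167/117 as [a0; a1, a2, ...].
[1; 2, 2, 1, 16]

Euclidean algorithm steps:
167 = 1 × 117 + 50
117 = 2 × 50 + 17
50 = 2 × 17 + 16
17 = 1 × 16 + 1
16 = 16 × 1 + 0
Continued fraction: [1; 2, 2, 1, 16]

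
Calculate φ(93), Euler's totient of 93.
60

93 = 3 × 31
φ(n) = n × ∏(1 - 1/p) for each prime p dividing n
φ(93) = 93 × (1 - 1/3) × (1 - 1/31) = 60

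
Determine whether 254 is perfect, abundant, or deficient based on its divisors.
deficient

Proper divisors of 254: sum = 1 + 2 + 127 = 130
Since 130 < 254, 254 is deficient.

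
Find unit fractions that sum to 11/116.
1/11 + 1/256 + 1/81664

Greedy algorithm:
11/116: ceiling(116/11) = 11, use 1/11
5/1276: ceiling(1276/5) = 256, use 1/256
1/81664: ceiling(81664/1) = 81664, use 1/81664
Result: 11/116 = 1/11 + 1/256 + 1/81664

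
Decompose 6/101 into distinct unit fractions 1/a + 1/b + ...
1/17 + 1/1717

Greedy algorithm:
6/101: ceiling(101/6) = 17, use 1/17
1/1717: ceiling(1717/1) = 1717, use 1/1717
Result: 6/101 = 1/17 + 1/1717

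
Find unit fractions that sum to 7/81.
1/12 + 1/324

Greedy algorithm:
7/81: ceiling(81/7) = 12, use 1/12
1/324: ceiling(324/1) = 324, use 1/324
Result: 7/81 = 1/12 + 1/324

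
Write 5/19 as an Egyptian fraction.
1/4 + 1/76

Greedy algorithm:
5/19: ceiling(19/5) = 4, use 1/4
1/76: ceiling(76/1) = 76, use 1/76
Result: 5/19 = 1/4 + 1/76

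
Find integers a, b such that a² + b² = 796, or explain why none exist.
Not possible

Factorization: 796 = 2^2 × 199
By Fermat: n is sum of two squares iff every prime p ≡ 3 (mod 4) appears to even power.
Prime(s) ≡ 3 (mod 4) with odd exponent: [(199, 1)]
Therefore 796 cannot be expressed as a² + b².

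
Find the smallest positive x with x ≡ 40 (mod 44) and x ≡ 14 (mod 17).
524

Using Chinese Remainder Theorem:
M = 44 × 17 = 748
M1 = 17, M2 = 44
y1 = 17^(-1) mod 44 = 13
y2 = 44^(-1) mod 17 = 12
x = (40×17×13 + 14×44×12) mod 748 = 524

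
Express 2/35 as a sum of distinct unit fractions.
1/18 + 1/630

Greedy algorithm:
2/35: ceiling(35/2) = 18, use 1/18
1/630: ceiling(630/1) = 630, use 1/630
Result: 2/35 = 1/18 + 1/630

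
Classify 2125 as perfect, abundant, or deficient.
deficient

Proper divisors of 2125: sum = 1 + 5 + 17 + 25 + 85 + 125 + 425 = 683
Since 683 < 2125, 2125 is deficient.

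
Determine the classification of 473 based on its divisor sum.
deficient

Proper divisors of 473: sum = 1 + 11 + 43 = 55
Since 55 < 473, 473 is deficient.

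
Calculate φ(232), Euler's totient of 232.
112

232 = 2^3 × 29
φ(n) = n × ∏(1 - 1/p) for each prime p dividing n
φ(232) = 232 × (1 - 1/2) × (1 - 1/29) = 112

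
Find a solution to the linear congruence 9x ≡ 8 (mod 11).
x ≡ 7 (mod 11)

gcd(9, 11) = 1, which divides 8, so solutions exist.
Find 9^(-1) mod 11 by the extended Euclidean algorithm:
11 = 1 × 9 + 2  ⟹  2 = (1)·11 + (-1)·9
9 = 4 × 2 + 1  ⟹  1 = (-4)·11 + (5)·9
So (5)·9 ≡ 1 (mod 11), i.e. 9^(-1) ≡ 5 (mod 11).
x ≡ 5 × 8 = 40 ≡ 7 (mod 11).
Check: 9 × 7 = 63 ≡ 8 (mod 11).
Unique solution: x ≡ 7 (mod 11)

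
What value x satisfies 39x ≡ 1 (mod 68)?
7

gcd(39, 68) = 1, so the inverse exists.
Extended Euclidean algorithm on (68, 39):
68 = 1 × 39 + 29  ⟹  29 = (1)·68 + (-1)·39
39 = 1 × 29 + 10  ⟹  10 = (-1)·68 + (2)·39
29 = 2 × 10 + 9  ⟹  9 = (3)·68 + (-5)·39
10 = 1 × 9 + 1  ⟹  1 = (-4)·68 + (7)·39
So (7)·39 ≡ 1 (mod 68), i.e. 39^(-1) ≡ 7 (mod 68).
Check: 39 × 7 = 273 ≡ 1 (mod 68)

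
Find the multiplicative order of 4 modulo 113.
14

113 is prime, so ord(4) divides φ(113) = 112.
Divisors of 112: 1, 2, 4, 7, 8, 14, 16, 28, 56, 112.
Repeated squaring: 4^1 ≡ 4, 4^2 ≡ 16, 4^4 ≡ 30, 4^8 ≡ 109, 4^16 ≡ 16, 4^32 ≡ 30, 4^64 ≡ 109 (mod 113).
Test 4^d mod 113 for each divisor d in increasing order:
4^1 ≡ 4
4^2 ≡ 16
4^4 ≡ 30
4^7 = 4^4·4^2·4^1 ≡ 112
4^8 ≡ 109
4^14 = 4^8·4^4·4^2 ≡ 1  ← first divisor giving 1
The order is 14.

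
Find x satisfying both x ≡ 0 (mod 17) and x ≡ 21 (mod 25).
221

Using Chinese Remainder Theorem:
M = 17 × 25 = 425
M1 = 25, M2 = 17
y1 = 25^(-1) mod 17 = 15
y2 = 17^(-1) mod 25 = 3
x = (0×25×15 + 21×17×3) mod 425 = 221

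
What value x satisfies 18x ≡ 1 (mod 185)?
72

gcd(18, 185) = 1, so the inverse exists.
Extended Euclidean algorithm on (185, 18):
185 = 10 × 18 + 5  ⟹  5 = (1)·185 + (-10)·18
18 = 3 × 5 + 3  ⟹  3 = (-3)·185 + (31)·18
5 = 1 × 3 + 2  ⟹  2 = (4)·185 + (-41)·18
3 = 1 × 2 + 1  ⟹  1 = (-7)·185 + (72)·18
So (72)·18 ≡ 1 (mod 185), i.e. 18^(-1) ≡ 72 (mod 185).
Check: 18 × 72 = 1296 ≡ 1 (mod 185)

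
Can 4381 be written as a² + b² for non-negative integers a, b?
5² + 66² (a=5, b=66)

Factorization: 4381 = 13 × 337
By Fermat: n is sum of two squares iff every prime p ≡ 3 (mod 4) appears to even power.
All primes ≡ 3 (mod 4) appear to even power.
Search a = 0, 1, 2, … for 4381 - a² a perfect square: first hit at a = 5: 4381 - 25 = 4356 = 66².
4381 = 5² + 66² = 25 + 4356 ✓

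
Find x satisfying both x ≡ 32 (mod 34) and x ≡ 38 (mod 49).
1018

Using Chinese Remainder Theorem:
M = 34 × 49 = 1666
M1 = 49, M2 = 34
y1 = 49^(-1) mod 34 = 25
y2 = 34^(-1) mod 49 = 13
x = (32×49×25 + 38×34×13) mod 1666 = 1018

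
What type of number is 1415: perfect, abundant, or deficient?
deficient

Proper divisors of 1415: sum = 1 + 5 + 283 = 289
Since 289 < 1415, 1415 is deficient.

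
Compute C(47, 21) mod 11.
0

Using Lucas' theorem:
Write n=47 and k=21 in base 11:
n in base 11: [4, 3]
k in base 11: [1, 10]
C(47,21) mod 11 = ∏ C(n_i, k_i) mod 11
Digit binomials (mod 11): C(4,1) = 4; C(3,10) = 0 (k_i > n_i)
Product: 4 × 0 = 0 ≡ 0 (mod 11)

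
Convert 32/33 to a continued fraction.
[0; 1, 32]

Euclidean algorithm steps:
32 = 0 × 33 + 32
33 = 1 × 32 + 1
32 = 32 × 1 + 0
Continued fraction: [0; 1, 32]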